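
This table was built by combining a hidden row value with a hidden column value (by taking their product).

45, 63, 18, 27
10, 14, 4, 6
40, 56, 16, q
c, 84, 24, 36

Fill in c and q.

c = 60, q = 24

Each row is a constant multiple of every other row — this is a multiplication table with the headers hidden.
Row 4 is 24/18 = 4/3 times row 1, so its entry in column 1 is 45 × 4/3 = 60.
Row 3 is 16/18 = 8/9 times row 1, so its entry in column 4 is 27 × 8/9 = 24.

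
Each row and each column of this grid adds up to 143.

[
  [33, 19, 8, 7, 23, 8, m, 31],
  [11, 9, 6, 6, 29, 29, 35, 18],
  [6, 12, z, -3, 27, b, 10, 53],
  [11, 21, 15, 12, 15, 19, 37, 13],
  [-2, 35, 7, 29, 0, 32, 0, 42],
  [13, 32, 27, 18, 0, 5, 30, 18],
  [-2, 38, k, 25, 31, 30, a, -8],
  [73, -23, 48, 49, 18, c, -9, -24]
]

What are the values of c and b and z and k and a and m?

The known cells in row 1 total 129, leaving 143 − 129 = 14 for the blank.
The known cells in column 7 total 117, leaving 143 − 117 = 26 for the blank.
The known cells in row 7 total 140, leaving 143 − 140 = 3 for the blank.
The known cells in column 3 total 114, leaving 143 − 114 = 29 for the blank.
The known cells in row 8 total 132, leaving 143 − 132 = 11 for the blank.
The known cells in row 3 total 134, leaving 143 − 134 = 9 for the blank.

c = 11, b = 9, z = 29, k = 3, a = 26, m = 14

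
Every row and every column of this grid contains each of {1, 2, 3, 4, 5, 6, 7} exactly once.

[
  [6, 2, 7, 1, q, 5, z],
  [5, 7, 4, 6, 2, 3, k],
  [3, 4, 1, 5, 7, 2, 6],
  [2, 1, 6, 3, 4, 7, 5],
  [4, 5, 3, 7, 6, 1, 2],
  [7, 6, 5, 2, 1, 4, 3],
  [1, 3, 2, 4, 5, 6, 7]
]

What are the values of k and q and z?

Cell (2,7): row 2 already has {2, 3, 4, 5, 6, 7} → 1.
Cell (1,5): column 5 already has {1, 2, 4, 5, 6, 7} → 3.
For row 1, column 7: row 1 already has {1, 2, 3, 5, 6, 7}; that leaves 4.

k = 1, q = 3, z = 4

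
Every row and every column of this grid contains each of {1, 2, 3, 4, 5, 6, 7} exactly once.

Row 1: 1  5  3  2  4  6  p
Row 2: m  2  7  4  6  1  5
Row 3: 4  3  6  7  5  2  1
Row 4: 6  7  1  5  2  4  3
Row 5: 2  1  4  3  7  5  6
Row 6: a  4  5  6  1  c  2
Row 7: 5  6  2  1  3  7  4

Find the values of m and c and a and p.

For row 2, column 1: row 2 already has {1, 2, 4, 5, 6, 7}; that leaves 3.
Cell (6,6): column 6 already has {1, 2, 4, 5, 6, 7} → 3.
For row 6, column 1: row 6 already has {1, 2, 3, 4, 5, 6}; that leaves 7.
Cell (1,7): row 1 already has {1, 2, 3, 4, 5, 6} → 7.

m = 3, c = 3, a = 7, p = 7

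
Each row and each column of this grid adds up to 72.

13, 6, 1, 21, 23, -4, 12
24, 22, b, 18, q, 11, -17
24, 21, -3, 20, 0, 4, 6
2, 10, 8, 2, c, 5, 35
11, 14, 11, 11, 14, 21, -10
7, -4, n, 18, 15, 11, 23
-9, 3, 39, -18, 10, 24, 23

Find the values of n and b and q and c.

n = 2, b = 14, q = 0, c = 10

Row 4 has 2 + 10 + 8 + 2 + 5 + 35 = 62; the blank must be 72 − 62 = 10.
Column 5 has 23 + 0 + 10 + 14 + 15 + 10 = 72; the blank must be 72 − 72 = 0.
Row 2 has 24 + 22 + 18 + 0 + 11 − 17 = 58; the blank must be 72 − 58 = 14.
Row 6 has 7 − 4 + 18 + 15 + 11 + 23 = 70; the blank must be 72 − 70 = 2.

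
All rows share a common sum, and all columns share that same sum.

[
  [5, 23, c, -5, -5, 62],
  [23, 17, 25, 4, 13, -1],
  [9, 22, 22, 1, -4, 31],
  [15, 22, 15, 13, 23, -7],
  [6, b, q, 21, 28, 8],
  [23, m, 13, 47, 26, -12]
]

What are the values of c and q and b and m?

c = 1, q = 5, b = 13, m = -16

Rows 2 and 3 both sum to 81, so that's the common total.
The known cells in row 1 total 80, leaving 81 − 80 = 1 for the blank.
The known cells in row 6 total 97, leaving 81 − 97 = -16 for the blank.
The known cells in column 2 total 68, leaving 81 − 68 = 13 for the blank.
The known cells in row 5 total 76, leaving 81 − 76 = 5 for the blank.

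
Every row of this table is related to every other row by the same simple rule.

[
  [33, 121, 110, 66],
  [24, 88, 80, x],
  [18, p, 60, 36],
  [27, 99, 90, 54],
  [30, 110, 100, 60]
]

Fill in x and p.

x = 48, p = 66

Each row is a constant multiple of every other row — this is a multiplication table with the headers hidden.
Row 2 is 80/110 = 8/11 times row 1, so its entry in column 4 is 66 × 8/11 = 48.
Row 3 is 60/110 = 6/11 times row 1, so its entry in column 2 is 121 × 6/11 = 66.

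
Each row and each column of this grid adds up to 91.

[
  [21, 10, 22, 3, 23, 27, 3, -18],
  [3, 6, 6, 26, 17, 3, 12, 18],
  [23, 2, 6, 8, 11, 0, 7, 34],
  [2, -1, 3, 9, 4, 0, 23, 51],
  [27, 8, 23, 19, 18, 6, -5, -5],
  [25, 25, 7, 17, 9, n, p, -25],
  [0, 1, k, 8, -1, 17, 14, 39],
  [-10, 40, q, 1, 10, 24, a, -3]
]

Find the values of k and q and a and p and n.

Row 7 has 0 + 1 + 8 − 1 + 17 + 14 + 39 = 78; the blank must be 91 − 78 = 13.
Column 6 has 27 + 3 + 0 + 0 + 6 + 17 + 24 = 77; the blank must be 91 − 77 = 14.
Row 6 has 25 + 25 + 7 + 17 + 9 + 14 − 25 = 72; the blank must be 91 − 72 = 19.
Column 7 has 3 + 12 + 7 + 23 − 5 + 19 + 14 = 73; the blank must be 91 − 73 = 18.
Row 8 has -10 + 40 + 1 + 10 + 24 + 18 − 3 = 80; the blank must be 91 − 80 = 11.

k = 13, q = 11, a = 18, p = 19, n = 14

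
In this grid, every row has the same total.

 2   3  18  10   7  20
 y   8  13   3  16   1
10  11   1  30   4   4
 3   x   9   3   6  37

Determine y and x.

Row 1 sums to 60 and so does row 3; that's the common total.
In row 2 the known cells total 41, leaving 60 − 41 = 19.
In row 4 the known cells total 58, leaving 60 − 58 = 2.

y = 19, x = 2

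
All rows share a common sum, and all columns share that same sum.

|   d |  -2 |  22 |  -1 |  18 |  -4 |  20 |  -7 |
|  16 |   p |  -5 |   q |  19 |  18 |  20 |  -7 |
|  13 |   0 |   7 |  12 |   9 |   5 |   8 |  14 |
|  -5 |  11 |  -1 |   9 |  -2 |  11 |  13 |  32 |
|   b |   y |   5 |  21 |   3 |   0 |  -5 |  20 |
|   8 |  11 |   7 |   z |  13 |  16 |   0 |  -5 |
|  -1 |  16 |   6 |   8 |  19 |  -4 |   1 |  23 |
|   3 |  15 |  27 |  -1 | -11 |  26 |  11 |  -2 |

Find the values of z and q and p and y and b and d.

z = 18, q = 2, p = 5, y = 12, b = 12, d = 22

Rows 3 and 4 both sum to 68, so that's the common total.
The known cells in row 1 total 46, leaving 68 − 46 = 22 for the blank.
The known cells in column 1 total 56, leaving 68 − 56 = 12 for the blank.
The known cells in row 5 total 56, leaving 68 − 56 = 12 for the blank.
The known cells in column 2 total 63, leaving 68 − 63 = 5 for the blank.
The known cells in row 6 total 50, leaving 68 − 50 = 18 for the blank.
The known cells in row 2 total 66, leaving 68 − 66 = 2 for the blank.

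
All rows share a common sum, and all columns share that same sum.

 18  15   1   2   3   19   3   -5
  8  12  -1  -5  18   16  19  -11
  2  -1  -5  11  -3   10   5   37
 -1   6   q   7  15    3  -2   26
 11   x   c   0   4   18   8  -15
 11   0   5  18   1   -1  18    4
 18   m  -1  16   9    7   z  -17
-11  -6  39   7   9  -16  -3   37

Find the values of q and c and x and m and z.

Rows 1 and 2 both sum to 56, so that's the common total.
Column 7: 3 + 19 + 5 − 2 + 8 + 18 − 3 = 48, so its missing entry is 56 − 48 = 8.
Row 7: 18 − 1 + 16 + 9 + 7 + 8 − 17 = 40, so its missing entry is 56 − 40 = 16.
Row 4: -1 + 6 + 7 + 15 + 3 − 2 + 26 = 54, so its missing entry is 56 − 54 = 2.
Column 3: 1 − 1 − 5 + 2 + 5 − 1 + 39 = 40, so its missing entry is 56 − 40 = 16.
Row 5: 11 + 16 + 0 + 4 + 18 + 8 − 15 = 42, so its missing entry is 56 − 42 = 14.

q = 2, c = 16, x = 14, m = 16, z = 8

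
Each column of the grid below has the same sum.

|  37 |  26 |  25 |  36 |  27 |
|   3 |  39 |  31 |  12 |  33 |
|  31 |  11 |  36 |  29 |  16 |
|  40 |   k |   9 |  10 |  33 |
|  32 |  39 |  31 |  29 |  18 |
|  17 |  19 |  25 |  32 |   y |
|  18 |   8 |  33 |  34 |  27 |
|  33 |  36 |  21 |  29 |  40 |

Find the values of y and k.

Columns 3 and 4 both add up to 211, so every column sums to 211.
Column 5: 27 + 33 + 16 + 33 + 18 + 27 + 40 = 194, so the missing entry is 211 − 194 = 17.
Column 2: 26 + 39 + 11 + 39 + 19 + 8 + 36 = 178, so the missing entry is 211 − 178 = 33.

y = 17, k = 33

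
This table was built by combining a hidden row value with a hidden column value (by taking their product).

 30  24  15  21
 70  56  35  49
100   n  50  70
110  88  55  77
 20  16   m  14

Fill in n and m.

n = 80, m = 10

Each row is a constant multiple of every other row — this is a multiplication table with the headers hidden.
Row 3 is 100/30 = 10/3 times row 1, so its entry in column 2 is 24 × 10/3 = 80.
Row 5 is 20/30 = 2/3 times row 1, so its entry in column 3 is 15 × 2/3 = 10.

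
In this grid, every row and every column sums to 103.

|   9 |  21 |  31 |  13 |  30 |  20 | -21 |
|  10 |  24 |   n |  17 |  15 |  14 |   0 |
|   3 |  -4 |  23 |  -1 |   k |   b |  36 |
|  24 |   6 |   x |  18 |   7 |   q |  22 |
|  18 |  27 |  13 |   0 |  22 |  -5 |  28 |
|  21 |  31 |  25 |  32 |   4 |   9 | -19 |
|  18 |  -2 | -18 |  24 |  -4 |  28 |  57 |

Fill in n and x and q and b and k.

n = 23, x = 6, q = 20, b = 17, k = 29

Column 5: 30 + 15 + 7 + 22 + 4 − 4 = 74, so its missing entry is 103 − 74 = 29.
Row 2: 10 + 24 + 17 + 15 + 14 + 0 = 80, so its missing entry is 103 − 80 = 23.
Column 3: 31 + 23 + 23 + 13 + 25 − 18 = 97, so its missing entry is 103 − 97 = 6.
Row 3: 3 − 4 + 23 − 1 + 29 + 36 = 86, so its missing entry is 103 − 86 = 17.
Row 4: 24 + 6 + 6 + 18 + 7 + 22 = 83, so its missing entry is 103 − 83 = 20.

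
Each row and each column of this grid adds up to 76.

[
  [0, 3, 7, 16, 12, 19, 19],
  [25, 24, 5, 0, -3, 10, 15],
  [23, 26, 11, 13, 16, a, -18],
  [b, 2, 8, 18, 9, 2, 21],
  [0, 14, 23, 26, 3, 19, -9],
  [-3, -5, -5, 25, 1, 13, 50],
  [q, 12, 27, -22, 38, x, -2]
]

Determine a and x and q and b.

a = 5, x = 8, q = 15, b = 16

The known cells in row 3 total 71, leaving 76 − 71 = 5 for the blank.
The known cells in row 4 total 60, leaving 76 − 60 = 16 for the blank.
The known cells in column 6 total 68, leaving 76 − 68 = 8 for the blank.
The known cells in row 7 total 61, leaving 76 − 61 = 15 for the blank.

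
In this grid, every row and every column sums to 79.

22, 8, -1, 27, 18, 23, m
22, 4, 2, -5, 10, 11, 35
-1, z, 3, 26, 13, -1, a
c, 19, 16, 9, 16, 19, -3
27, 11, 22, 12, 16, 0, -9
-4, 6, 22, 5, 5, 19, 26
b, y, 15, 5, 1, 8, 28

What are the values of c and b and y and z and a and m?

c = 3, b = 10, y = 12, z = 19, a = 20, m = -18

Row 4 has 19 + 16 + 9 + 16 + 19 − 3 = 76; the blank must be 79 − 76 = 3.
Row 1 has 22 + 8 − 1 + 27 + 18 + 23 = 97; the blank must be 79 − 97 = -18.
Column 7 has -18 + 35 − 3 − 9 + 26 + 28 = 59; the blank must be 79 − 59 = 20.
Row 3 has -1 + 3 + 26 + 13 − 1 + 20 = 60; the blank must be 79 − 60 = 19.
Column 2 has 8 + 4 + 19 + 19 + 11 + 6 = 67; the blank must be 79 − 67 = 12.
Row 7 has 12 + 15 + 5 + 1 + 8 + 28 = 69; the blank must be 79 − 69 = 10.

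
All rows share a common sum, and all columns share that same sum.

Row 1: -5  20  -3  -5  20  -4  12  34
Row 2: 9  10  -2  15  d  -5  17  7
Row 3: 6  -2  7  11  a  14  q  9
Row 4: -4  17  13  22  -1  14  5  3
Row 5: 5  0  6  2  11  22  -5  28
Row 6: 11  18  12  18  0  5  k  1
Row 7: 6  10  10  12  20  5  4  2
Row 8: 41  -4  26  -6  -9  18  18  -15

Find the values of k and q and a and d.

Rows 1 and 4 both sum to 69, so that's the common total.
The known cells in row 6 total 65, leaving 69 − 65 = 4 for the blank.
The known cells in column 7 total 55, leaving 69 − 55 = 14 for the blank.
The known cells in row 3 total 59, leaving 69 − 59 = 10 for the blank.
The known cells in row 2 total 51, leaving 69 − 51 = 18 for the blank.

k = 4, q = 14, a = 10, d = 18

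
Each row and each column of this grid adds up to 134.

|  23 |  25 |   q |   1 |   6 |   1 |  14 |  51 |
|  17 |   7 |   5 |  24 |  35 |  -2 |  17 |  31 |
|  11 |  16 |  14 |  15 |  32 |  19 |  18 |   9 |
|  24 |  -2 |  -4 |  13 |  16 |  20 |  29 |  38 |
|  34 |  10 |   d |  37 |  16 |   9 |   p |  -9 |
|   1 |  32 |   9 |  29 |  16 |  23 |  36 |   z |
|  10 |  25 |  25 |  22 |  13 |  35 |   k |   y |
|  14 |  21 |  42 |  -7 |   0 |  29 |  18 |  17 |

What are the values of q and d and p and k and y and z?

q = 13, d = 30, p = 7, k = -5, y = 9, z = -12

The known cells in row 6 total 146, leaving 134 − 146 = -12 for the blank.
The known cells in column 8 total 125, leaving 134 − 125 = 9 for the blank.
The known cells in row 1 total 121, leaving 134 − 121 = 13 for the blank.
The known cells in column 3 total 104, leaving 134 − 104 = 30 for the blank.
The known cells in row 5 total 127, leaving 134 − 127 = 7 for the blank.
The known cells in row 7 total 139, leaving 134 − 139 = -5 for the blank.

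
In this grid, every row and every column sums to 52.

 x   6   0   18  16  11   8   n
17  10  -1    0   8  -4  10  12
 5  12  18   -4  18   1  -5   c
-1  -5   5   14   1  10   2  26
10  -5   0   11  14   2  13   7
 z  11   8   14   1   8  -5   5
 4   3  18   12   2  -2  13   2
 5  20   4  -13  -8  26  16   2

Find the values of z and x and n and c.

z = 10, x = 2, n = -9, c = 7

Row 6: 11 + 8 + 14 + 1 + 8 − 5 + 5 = 42, so its missing entry is 52 − 42 = 10.
Row 3: 5 + 12 + 18 − 4 + 18 + 1 − 5 = 45, so its missing entry is 52 − 45 = 7.
Column 8: 12 + 7 + 26 + 7 + 5 + 2 + 2 = 61, so its missing entry is 52 − 61 = -9.
Row 1: 6 + 0 + 18 + 16 + 11 + 8 − 9 = 50, so its missing entry is 52 − 50 = 2.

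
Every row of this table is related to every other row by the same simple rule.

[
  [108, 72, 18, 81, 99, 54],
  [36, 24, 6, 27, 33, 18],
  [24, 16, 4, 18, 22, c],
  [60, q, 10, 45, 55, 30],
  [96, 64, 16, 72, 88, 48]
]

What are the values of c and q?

Each row is a constant multiple of every other row — this is a multiplication table with the headers hidden.
Row 3 is 24/108 = 2/9 times row 1, so its entry in column 6 is 54 × 2/9 = 12.
Row 4 is 60/108 = 5/9 times row 1, so its entry in column 2 is 72 × 5/9 = 40.

c = 12, q = 40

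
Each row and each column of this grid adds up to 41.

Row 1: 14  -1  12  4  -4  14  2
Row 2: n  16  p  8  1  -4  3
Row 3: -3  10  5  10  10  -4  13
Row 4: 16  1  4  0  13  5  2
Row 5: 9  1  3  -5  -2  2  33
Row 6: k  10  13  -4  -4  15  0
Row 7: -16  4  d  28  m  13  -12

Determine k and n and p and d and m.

k = 11, n = 10, p = 7, d = -3, m = 27

The known cells in column 5 total 14, leaving 41 − 14 = 27 for the blank.
The known cells in row 7 total 44, leaving 41 − 44 = -3 for the blank.
The known cells in column 3 total 34, leaving 41 − 34 = 7 for the blank.
The known cells in row 6 total 30, leaving 41 − 30 = 11 for the blank.
The known cells in row 2 total 31, leaving 41 − 31 = 10 for the blank.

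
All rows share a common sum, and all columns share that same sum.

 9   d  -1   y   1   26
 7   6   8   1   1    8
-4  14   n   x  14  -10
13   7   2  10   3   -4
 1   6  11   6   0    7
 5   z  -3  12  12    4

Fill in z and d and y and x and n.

Rows 2 and 4 both sum to 31, so that's the common total.
Row 6: 5 − 3 + 12 + 12 + 4 = 30, so its missing entry is 31 − 30 = 1.
Column 2: 6 + 14 + 7 + 6 + 1 = 34, so its missing entry is 31 − 34 = -3.
Row 1: 9 − 3 − 1 + 1 + 26 = 32, so its missing entry is 31 − 32 = -1.
Column 4: -1 + 1 + 10 + 6 + 12 = 28, so its missing entry is 31 − 28 = 3.
Row 3: -4 + 14 + 3 + 14 − 10 = 17, so its missing entry is 31 − 17 = 14.

z = 1, d = -3, y = -1, x = 3, n = 14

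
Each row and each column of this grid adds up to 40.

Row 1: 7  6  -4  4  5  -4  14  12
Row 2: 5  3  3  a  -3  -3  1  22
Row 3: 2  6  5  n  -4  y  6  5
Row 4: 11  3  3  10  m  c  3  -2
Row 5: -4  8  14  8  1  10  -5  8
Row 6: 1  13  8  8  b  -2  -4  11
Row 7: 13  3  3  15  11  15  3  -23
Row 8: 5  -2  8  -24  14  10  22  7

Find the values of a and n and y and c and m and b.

Row 6 has 1 + 13 + 8 + 8 − 2 − 4 + 11 = 35; the blank must be 40 − 35 = 5.
Column 5 has 5 − 3 − 4 + 1 + 5 + 11 + 14 = 29; the blank must be 40 − 29 = 11.
Row 2 has 5 + 3 + 3 − 3 − 3 + 1 + 22 = 28; the blank must be 40 − 28 = 12.
Column 4 has 4 + 12 + 10 + 8 + 8 + 15 − 24 = 33; the blank must be 40 − 33 = 7.
Row 3 has 2 + 6 + 5 + 7 − 4 + 6 + 5 = 27; the blank must be 40 − 27 = 13.
Row 4 has 11 + 3 + 3 + 10 + 11 + 3 − 2 = 39; the blank must be 40 − 39 = 1.

a = 12, n = 7, y = 13, c = 1, m = 11, b = 5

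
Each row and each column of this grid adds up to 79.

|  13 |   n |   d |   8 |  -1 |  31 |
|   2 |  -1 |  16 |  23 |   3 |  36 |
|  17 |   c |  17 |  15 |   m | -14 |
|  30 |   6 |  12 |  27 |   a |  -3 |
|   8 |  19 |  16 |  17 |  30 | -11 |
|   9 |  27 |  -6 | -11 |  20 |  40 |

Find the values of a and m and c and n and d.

a = 7, m = 20, c = 24, n = 4, d = 24

Row 4: 30 + 6 + 12 + 27 − 3 = 72, so its missing entry is 79 − 72 = 7.
Column 5: -1 + 3 + 7 + 30 + 20 = 59, so its missing entry is 79 − 59 = 20.
Row 3: 17 + 17 + 15 + 20 − 14 = 55, so its missing entry is 79 − 55 = 24.
Column 2: -1 + 24 + 6 + 19 + 27 = 75, so its missing entry is 79 − 75 = 4.
Row 1: 13 + 4 + 8 − 1 + 31 = 55, so its missing entry is 79 − 55 = 24.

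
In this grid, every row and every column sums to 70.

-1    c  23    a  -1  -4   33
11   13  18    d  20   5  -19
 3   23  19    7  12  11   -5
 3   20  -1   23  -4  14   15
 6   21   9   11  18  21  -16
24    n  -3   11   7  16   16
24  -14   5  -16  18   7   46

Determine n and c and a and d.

n = -1, c = 8, a = 12, d = 22

Row 2 has 11 + 13 + 18 + 20 + 5 − 19 = 48; the blank must be 70 − 48 = 22.
Column 4 has 22 + 7 + 23 + 11 + 11 − 16 = 58; the blank must be 70 − 58 = 12.
Row 1 has -1 + 23 + 12 − 1 − 4 + 33 = 62; the blank must be 70 − 62 = 8.
Row 6 has 24 − 3 + 11 + 7 + 16 + 16 = 71; the blank must be 70 − 71 = -1.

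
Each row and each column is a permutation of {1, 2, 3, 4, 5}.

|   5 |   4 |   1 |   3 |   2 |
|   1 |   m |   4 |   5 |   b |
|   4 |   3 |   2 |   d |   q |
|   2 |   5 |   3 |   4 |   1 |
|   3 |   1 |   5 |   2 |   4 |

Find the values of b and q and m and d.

b = 3, q = 5, m = 2, d = 1

For row 3, column 4: column 4 already has {2, 3, 4, 5}; that leaves 1.
Cell (3,5): row 3 already has {1, 2, 3, 4} → 5.
At (row 2, col 5): column 5 already has {1, 2, 4, 5}, so the value is 3.
At (row 2, col 2): row 2 already has {1, 3, 4, 5}, so the value is 2.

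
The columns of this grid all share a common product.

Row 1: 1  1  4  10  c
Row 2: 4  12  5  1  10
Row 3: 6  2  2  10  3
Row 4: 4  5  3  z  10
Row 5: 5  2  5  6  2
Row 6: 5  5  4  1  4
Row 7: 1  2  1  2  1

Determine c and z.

Columns 1 and 3 each multiply to 2400, so every column has product 2400.
Column 5: 10×3×10×2×4×1 = 2400, so the missing entry is 2400 ÷ 2400 = 1.
Column 4: 10×1×10×6×1×2 = 1200, so the missing entry is 2400 ÷ 1200 = 2.

c = 1, z = 2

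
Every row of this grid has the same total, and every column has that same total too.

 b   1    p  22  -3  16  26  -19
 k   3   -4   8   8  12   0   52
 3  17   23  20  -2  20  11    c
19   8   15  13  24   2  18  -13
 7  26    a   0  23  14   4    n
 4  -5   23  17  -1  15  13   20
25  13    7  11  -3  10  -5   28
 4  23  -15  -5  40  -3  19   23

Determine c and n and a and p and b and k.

c = -6, n = 1, a = 11, p = 26, b = 17, k = 7

Rows 4 and 6 both sum to 86, so that's the common total.
Row 3 has 3 + 17 + 23 + 20 − 2 + 20 + 11 = 92; the blank must be 86 − 92 = -6.
Row 2 has 3 − 4 + 8 + 8 + 12 + 0 + 52 = 79; the blank must be 86 − 79 = 7.
Column 1 has 7 + 3 + 19 + 7 + 4 + 25 + 4 = 69; the blank must be 86 − 69 = 17.
Row 1 has 17 + 1 + 22 − 3 + 16 + 26 − 19 = 60; the blank must be 86 − 60 = 26.
Column 3 has 26 − 4 + 23 + 15 + 23 + 7 − 15 = 75; the blank must be 86 − 75 = 11.
Row 5 has 7 + 26 + 11 + 0 + 23 + 14 + 4 = 85; the blank must be 86 − 85 = 1.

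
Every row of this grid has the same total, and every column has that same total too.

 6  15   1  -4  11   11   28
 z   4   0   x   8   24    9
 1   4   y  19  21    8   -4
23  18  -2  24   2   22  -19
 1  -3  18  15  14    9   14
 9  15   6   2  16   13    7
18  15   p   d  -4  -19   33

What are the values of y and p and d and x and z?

Rows 1 and 4 both sum to 68, so that's the common total.
Row 3 has 1 + 4 + 19 + 21 + 8 − 4 = 49; the blank must be 68 − 49 = 19.
Column 3 has 1 + 0 + 19 − 2 + 18 + 6 = 42; the blank must be 68 − 42 = 26.
Column 1 has 6 + 1 + 23 + 1 + 9 + 18 = 58; the blank must be 68 − 58 = 10.
Row 7 has 18 + 15 + 26 − 4 − 19 + 33 = 69; the blank must be 68 − 69 = -1.
Row 2 has 10 + 4 + 0 + 8 + 24 + 9 = 55; the blank must be 68 − 55 = 13.

y = 19, p = 26, d = -1, x = 13, z = 10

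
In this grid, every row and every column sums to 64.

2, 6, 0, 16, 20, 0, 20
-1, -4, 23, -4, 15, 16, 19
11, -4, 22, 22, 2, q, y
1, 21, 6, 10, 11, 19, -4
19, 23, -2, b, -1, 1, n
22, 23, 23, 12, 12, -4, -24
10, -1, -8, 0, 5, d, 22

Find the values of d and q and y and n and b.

Row 7: 10 − 1 − 8 + 0 + 5 + 22 = 28, so its missing entry is 64 − 28 = 36.
Column 4: 16 − 4 + 22 + 10 + 12 + 0 = 56, so its missing entry is 64 − 56 = 8.
Row 5: 19 + 23 − 2 + 8 − 1 + 1 = 48, so its missing entry is 64 − 48 = 16.
Column 7: 20 + 19 − 4 + 16 − 24 + 22 = 49, so its missing entry is 64 − 49 = 15.
Row 3: 11 − 4 + 22 + 22 + 2 + 15 = 68, so its missing entry is 64 − 68 = -4.

d = 36, q = -4, y = 15, n = 16, b = 8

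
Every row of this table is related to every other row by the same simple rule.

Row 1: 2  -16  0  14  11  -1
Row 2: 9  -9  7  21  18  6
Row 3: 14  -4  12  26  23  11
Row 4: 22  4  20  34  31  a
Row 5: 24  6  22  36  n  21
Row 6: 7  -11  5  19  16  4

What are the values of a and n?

a = 19, n = 33

The difference between any two rows is the same in every column — this is an addition table with the headers hidden.
Row 4 minus row 1 is 4 − (-16) = 20, so its entry in column 6 is -1 + 20 = 19.
Row 5 minus row 1 is 6 − (-16) = 22, so its entry in column 5 is 11 + 22 = 33.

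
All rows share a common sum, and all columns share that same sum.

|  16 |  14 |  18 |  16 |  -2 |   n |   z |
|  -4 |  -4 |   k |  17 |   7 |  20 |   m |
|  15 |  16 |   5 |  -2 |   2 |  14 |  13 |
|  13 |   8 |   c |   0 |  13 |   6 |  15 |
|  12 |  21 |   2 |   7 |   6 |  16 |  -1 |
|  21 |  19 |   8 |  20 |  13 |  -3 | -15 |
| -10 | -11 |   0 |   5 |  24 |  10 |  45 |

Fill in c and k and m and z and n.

c = 8, k = 22, m = 5, z = 1, n = 0

Rows 3 and 5 both sum to 63, so that's the common total.
Column 6: 20 + 14 + 6 + 16 − 3 + 10 = 63, so its missing entry is 63 − 63 = 0.
Row 1: 16 + 14 + 18 + 16 − 2 + 0 = 62, so its missing entry is 63 − 62 = 1.
Column 7: 1 + 13 + 15 − 1 − 15 + 45 = 58, so its missing entry is 63 − 58 = 5.
Row 2: -4 − 4 + 17 + 7 + 20 + 5 = 41, so its missing entry is 63 − 41 = 22.
Row 4: 13 + 8 + 0 + 13 + 6 + 15 = 55, so its missing entry is 63 − 55 = 8.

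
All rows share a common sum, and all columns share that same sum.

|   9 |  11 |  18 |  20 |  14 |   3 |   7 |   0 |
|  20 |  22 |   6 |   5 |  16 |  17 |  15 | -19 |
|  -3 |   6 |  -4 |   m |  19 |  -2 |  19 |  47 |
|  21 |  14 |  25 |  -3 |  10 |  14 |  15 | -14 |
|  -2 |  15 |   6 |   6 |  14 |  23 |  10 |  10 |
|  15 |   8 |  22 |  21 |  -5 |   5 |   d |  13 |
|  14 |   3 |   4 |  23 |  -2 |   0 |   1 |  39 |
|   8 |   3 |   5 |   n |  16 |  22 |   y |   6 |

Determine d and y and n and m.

d = 3, y = 12, n = 10, m = 0

Rows 1 and 2 both sum to 82, so that's the common total.
Row 3 has -3 + 6 − 4 + 19 − 2 + 19 + 47 = 82; the blank must be 82 − 82 = 0.
Row 6 has 15 + 8 + 22 + 21 − 5 + 5 + 13 = 79; the blank must be 82 − 79 = 3.
Column 7 has 7 + 15 + 19 + 15 + 10 + 3 + 1 = 70; the blank must be 82 − 70 = 12.
Row 8 has 8 + 3 + 5 + 16 + 22 + 12 + 6 = 72; the blank must be 82 − 72 = 10.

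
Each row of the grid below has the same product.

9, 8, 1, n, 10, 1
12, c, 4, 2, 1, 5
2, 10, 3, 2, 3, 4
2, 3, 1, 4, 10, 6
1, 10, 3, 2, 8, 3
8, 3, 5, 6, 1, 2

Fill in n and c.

n = 2, c = 3

Rows 4 and 6 each multiply to 1440, so every row has product 1440.
Row 1: 9×8×1×10×1 = 720, so the missing entry is 1440 ÷ 720 = 2.
Row 2: 12×4×2×1×5 = 480, so the missing entry is 1440 ÷ 480 = 3.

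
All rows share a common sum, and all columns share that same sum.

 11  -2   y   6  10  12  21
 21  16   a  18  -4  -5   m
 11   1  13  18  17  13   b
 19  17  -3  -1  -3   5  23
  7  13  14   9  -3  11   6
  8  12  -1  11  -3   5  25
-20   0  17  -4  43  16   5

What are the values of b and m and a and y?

b = -16, m = -7, a = 18, y = -1

Rows 4 and 5 both sum to 57, so that's the common total.
Row 1 has 11 − 2 + 6 + 10 + 12 + 21 = 58; the blank must be 57 − 58 = -1.
Column 3 has -1 + 13 − 3 + 14 − 1 + 17 = 39; the blank must be 57 − 39 = 18.
Row 2 has 21 + 16 + 18 + 18 − 4 − 5 = 64; the blank must be 57 − 64 = -7.
Row 3 has 11 + 1 + 13 + 18 + 17 + 13 = 73; the blank must be 57 − 73 = -16.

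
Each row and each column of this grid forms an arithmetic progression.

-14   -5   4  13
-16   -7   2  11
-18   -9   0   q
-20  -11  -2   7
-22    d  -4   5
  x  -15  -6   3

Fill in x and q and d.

x = -24, q = 9, d = -13

Along each row the entries change by 9 per step; down each column they change by -2.
Row 6: from -15 at column 2, stepping by 9 to column 1 gives -24.
Row 3: from -18 at column 1, stepping by 9 to column 4 gives 9.
Row 5: from -22 at column 1, stepping by 9 to column 2 gives -13.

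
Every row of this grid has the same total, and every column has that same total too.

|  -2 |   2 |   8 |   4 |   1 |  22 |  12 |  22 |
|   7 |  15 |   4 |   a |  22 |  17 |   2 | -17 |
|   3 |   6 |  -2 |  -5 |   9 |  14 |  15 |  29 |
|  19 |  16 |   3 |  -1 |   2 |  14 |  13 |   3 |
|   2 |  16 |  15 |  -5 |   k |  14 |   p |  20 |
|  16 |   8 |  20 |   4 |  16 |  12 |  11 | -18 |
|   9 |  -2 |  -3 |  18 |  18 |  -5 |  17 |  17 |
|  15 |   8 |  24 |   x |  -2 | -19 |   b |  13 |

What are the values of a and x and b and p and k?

a = 19, x = 35, b = -5, p = 4, k = 3

Rows 1 and 3 both sum to 69, so that's the common total.
Column 5: 1 + 22 + 9 + 2 + 16 + 18 − 2 = 66, so its missing entry is 69 − 66 = 3.
Row 5: 2 + 16 + 15 − 5 + 3 + 14 + 20 = 65, so its missing entry is 69 − 65 = 4.
Column 7: 12 + 2 + 15 + 13 + 4 + 11 + 17 = 74, so its missing entry is 69 − 74 = -5.
Row 8: 15 + 8 + 24 − 2 − 19 − 5 + 13 = 34, so its missing entry is 69 − 34 = 35.
Row 2: 7 + 15 + 4 + 22 + 17 + 2 − 17 = 50, so its missing entry is 69 − 50 = 19.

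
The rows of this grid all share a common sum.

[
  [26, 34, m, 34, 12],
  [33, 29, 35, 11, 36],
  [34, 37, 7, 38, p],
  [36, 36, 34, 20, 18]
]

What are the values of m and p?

Rows 2 and 4 both add up to 144, so every row sums to 144.
Row 1: 26 + 34 + 34 + 12 = 106, so the missing entry is 144 − 106 = 38.
Row 3: 34 + 37 + 7 + 38 = 116, so the missing entry is 144 − 116 = 28.

m = 38, p = 28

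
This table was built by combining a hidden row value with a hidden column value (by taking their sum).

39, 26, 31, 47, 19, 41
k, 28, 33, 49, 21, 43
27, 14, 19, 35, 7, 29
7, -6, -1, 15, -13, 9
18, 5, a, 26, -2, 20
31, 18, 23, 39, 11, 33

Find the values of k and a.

k = 41, a = 10

The difference between any two rows is the same in every column — this is an addition table with the headers hidden.
Row 2 minus row 1 is 21 − 19 = 2, so its entry in column 1 is 39 + 2 = 41.
Row 5 minus row 1 is -2 − 19 = -21, so its entry in column 3 is 31 + (-21) = 10.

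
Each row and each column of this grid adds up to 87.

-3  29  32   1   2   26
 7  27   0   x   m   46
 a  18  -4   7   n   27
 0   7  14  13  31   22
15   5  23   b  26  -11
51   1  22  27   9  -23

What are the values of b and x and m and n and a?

Row 5: 15 + 5 + 23 + 26 − 11 = 58, so its missing entry is 87 − 58 = 29.
Column 1: -3 + 7 + 0 + 15 + 51 = 70, so its missing entry is 87 − 70 = 17.
Row 3: 17 + 18 − 4 + 7 + 27 = 65, so its missing entry is 87 − 65 = 22.
Column 5: 2 + 22 + 31 + 26 + 9 = 90, so its missing entry is 87 − 90 = -3.
Row 2: 7 + 27 + 0 − 3 + 46 = 77, so its missing entry is 87 − 77 = 10.

b = 29, x = 10, m = -3, n = 22, a = 17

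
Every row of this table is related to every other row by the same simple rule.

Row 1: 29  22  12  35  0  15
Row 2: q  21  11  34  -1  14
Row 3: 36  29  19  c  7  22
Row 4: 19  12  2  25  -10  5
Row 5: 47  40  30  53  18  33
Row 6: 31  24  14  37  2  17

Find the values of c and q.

The difference between any two rows is the same in every column — this is an addition table with the headers hidden.
Row 3 minus row 1 is 7 − 0 = 7, so its entry in column 4 is 35 + 7 = 42.
Row 2 minus row 1 is -1 − 0 = -1, so its entry in column 1 is 29 + (-1) = 28.

c = 42, q = 28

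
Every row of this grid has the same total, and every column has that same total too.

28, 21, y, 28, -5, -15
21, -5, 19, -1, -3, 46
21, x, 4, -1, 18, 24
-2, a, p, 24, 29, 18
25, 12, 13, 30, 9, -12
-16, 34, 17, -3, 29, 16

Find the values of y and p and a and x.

y = 20, p = 4, a = 4, x = 11

Rows 2 and 5 both sum to 77, so that's the common total.
The known cells in row 1 total 57, leaving 77 − 57 = 20 for the blank.
The known cells in row 3 total 66, leaving 77 − 66 = 11 for the blank.
The known cells in column 2 total 73, leaving 77 − 73 = 4 for the blank.
The known cells in row 4 total 73, leaving 77 − 73 = 4 for the blank.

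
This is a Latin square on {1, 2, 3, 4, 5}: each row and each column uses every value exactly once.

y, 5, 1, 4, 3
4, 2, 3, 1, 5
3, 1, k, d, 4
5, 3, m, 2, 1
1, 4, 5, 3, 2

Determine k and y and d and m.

k = 2, y = 2, d = 5, m = 4

For row 3, column 4: column 4 already has {1, 2, 3, 4}; that leaves 5.
Cell (4,3): row 4 already has {1, 2, 3, 5} → 4.
At (row 3, col 3): row 3 already has {1, 3, 4, 5}, so the value is 2.
At (row 1, col 1): row 1 already has {1, 3, 4, 5}, so the value is 2.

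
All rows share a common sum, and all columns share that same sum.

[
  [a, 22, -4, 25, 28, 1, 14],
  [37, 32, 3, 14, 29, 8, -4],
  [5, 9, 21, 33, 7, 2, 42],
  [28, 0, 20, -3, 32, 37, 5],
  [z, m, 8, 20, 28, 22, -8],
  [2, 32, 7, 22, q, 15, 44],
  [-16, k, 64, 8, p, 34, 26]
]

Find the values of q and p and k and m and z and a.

q = -3, p = -2, k = 5, m = 19, z = 30, a = 33

Rows 2 and 3 both sum to 119, so that's the common total.
The known cells in row 1 total 86, leaving 119 − 86 = 33 for the blank.
The known cells in column 1 total 89, leaving 119 − 89 = 30 for the blank.
The known cells in row 6 total 122, leaving 119 − 122 = -3 for the blank.
The known cells in column 5 total 121, leaving 119 − 121 = -2 for the blank.
The known cells in row 7 total 114, leaving 119 − 114 = 5 for the blank.
The known cells in row 5 total 100, leaving 119 − 100 = 19 for the blank.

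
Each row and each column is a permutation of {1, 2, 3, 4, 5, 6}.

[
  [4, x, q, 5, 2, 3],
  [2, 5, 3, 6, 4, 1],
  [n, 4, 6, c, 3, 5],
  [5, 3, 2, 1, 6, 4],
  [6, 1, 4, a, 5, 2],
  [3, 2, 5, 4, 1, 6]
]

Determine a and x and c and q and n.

a = 3, x = 6, c = 2, q = 1, n = 1

For row 1, column 2: column 2 already has {1, 2, 3, 4, 5}; that leaves 6.
Cell (5,4): row 5 already has {1, 2, 4, 5, 6} → 3.
Cell (3,1): column 1 already has {2, 3, 4, 5, 6} → 1.
For row 3, column 4: row 3 already has {1, 3, 4, 5, 6}; that leaves 2.
At (row 1, col 3): row 1 already has {2, 3, 4, 5, 6}, so the value is 1.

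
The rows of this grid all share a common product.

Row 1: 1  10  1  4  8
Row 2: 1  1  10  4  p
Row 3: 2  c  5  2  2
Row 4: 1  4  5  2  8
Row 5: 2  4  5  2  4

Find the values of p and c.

Rows 1 and 5 each multiply to 320, so every row has product 320.
Row 2: 1×1×10×4 = 40, so the missing entry is 320 ÷ 40 = 8.
Row 3: 2×5×2×2 = 40, so the missing entry is 320 ÷ 40 = 8.

p = 8, c = 8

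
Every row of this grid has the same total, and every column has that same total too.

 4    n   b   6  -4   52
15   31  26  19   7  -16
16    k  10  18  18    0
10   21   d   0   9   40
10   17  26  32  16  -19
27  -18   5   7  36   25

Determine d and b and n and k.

Rows 2 and 5 both sum to 82, so that's the common total.
The known cells in row 4 total 80, leaving 82 − 80 = 2 for the blank.
The known cells in row 3 total 62, leaving 82 − 62 = 20 for the blank.
The known cells in column 2 total 71, leaving 82 − 71 = 11 for the blank.
The known cells in row 1 total 69, leaving 82 − 69 = 13 for the blank.

d = 2, b = 13, n = 11, k = 20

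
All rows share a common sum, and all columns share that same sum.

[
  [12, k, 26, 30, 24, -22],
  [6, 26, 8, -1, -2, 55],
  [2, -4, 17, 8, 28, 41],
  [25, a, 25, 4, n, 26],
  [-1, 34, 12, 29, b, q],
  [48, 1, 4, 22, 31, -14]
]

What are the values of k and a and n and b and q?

Rows 2 and 3 both sum to 92, so that's the common total.
Row 1 has 12 + 26 + 30 + 24 − 22 = 70; the blank must be 92 − 70 = 22.
Column 2 has 22 + 26 − 4 + 34 + 1 = 79; the blank must be 92 − 79 = 13.
Row 4 has 25 + 13 + 25 + 4 + 26 = 93; the blank must be 92 − 93 = -1.
Column 5 has 24 − 2 + 28 − 1 + 31 = 80; the blank must be 92 − 80 = 12.
Row 5 has -1 + 34 + 12 + 29 + 12 = 86; the blank must be 92 − 86 = 6.

k = 22, a = 13, n = -1, b = 12, q = 6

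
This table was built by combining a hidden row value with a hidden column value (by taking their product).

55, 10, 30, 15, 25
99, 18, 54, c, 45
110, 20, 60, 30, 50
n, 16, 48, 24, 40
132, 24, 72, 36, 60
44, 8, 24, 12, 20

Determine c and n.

c = 27, n = 88

Each row is a constant multiple of every other row — this is a multiplication table with the headers hidden.
Row 2 is 18/10 = 9/5 times row 1, so its entry in column 4 is 15 × 9/5 = 27.
Row 4 is 16/10 = 8/5 times row 1, so its entry in column 1 is 55 × 8/5 = 88.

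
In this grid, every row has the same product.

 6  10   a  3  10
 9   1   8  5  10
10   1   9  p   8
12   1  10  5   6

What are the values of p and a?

Rows 2 and 4 each multiply to 3600, so every row has product 3600.
Row 3: 10×1×9×8 = 720, so the missing entry is 3600 ÷ 720 = 5.
Row 1: 6×10×3×10 = 1800, so the missing entry is 3600 ÷ 1800 = 2.

p = 5, a = 2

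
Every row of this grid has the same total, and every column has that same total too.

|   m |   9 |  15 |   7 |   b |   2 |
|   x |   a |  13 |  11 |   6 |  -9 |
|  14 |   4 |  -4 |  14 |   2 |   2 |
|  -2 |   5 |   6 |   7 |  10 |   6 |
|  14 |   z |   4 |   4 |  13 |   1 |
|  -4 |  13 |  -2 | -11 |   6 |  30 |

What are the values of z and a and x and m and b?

Rows 3 and 4 both sum to 32, so that's the common total.
Column 5: 6 + 2 + 10 + 13 + 6 = 37, so its missing entry is 32 − 37 = -5.
Row 1: 9 + 15 + 7 − 5 + 2 = 28, so its missing entry is 32 − 28 = 4.
Column 1: 4 + 14 − 2 + 14 − 4 = 26, so its missing entry is 32 − 26 = 6.
Row 2: 6 + 13 + 11 + 6 − 9 = 27, so its missing entry is 32 − 27 = 5.
Row 5: 14 + 4 + 4 + 13 + 1 = 36, so its missing entry is 32 − 36 = -4.

z = -4, a = 5, x = 6, m = 4, b = -5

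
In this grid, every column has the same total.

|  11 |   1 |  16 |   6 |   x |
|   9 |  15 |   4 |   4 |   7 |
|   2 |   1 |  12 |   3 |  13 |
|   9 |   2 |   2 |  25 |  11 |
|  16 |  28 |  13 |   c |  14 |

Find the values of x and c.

x = 2, c = 9

Column 1 sums to 47 and so does column 3; that's the common total.
In column 5 the known cells total 45, leaving 47 − 45 = 2.
In column 4 the known cells total 38, leaving 47 − 38 = 9.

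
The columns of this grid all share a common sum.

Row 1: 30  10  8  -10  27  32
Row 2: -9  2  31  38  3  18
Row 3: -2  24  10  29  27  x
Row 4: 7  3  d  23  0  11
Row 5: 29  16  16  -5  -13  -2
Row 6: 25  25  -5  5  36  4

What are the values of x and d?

x = 17, d = 20

Columns 2 and 5 both add up to 80, so every column sums to 80.
Column 6: 32 + 18 + 11 − 2 + 4 = 63, so the missing entry is 80 − 63 = 17.
Column 3: 8 + 31 + 10 + 16 − 5 = 60, so the missing entry is 80 − 60 = 20.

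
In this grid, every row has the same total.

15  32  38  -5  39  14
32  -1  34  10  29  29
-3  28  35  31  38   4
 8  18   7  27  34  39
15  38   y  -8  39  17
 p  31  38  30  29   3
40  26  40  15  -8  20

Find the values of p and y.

p = 2, y = 32

Rows 4 and 7 both add up to 133, so every row sums to 133.
Row 6: 31 + 38 + 30 + 29 + 3 = 131, so the missing entry is 133 − 131 = 2.
Row 5: 15 + 38 − 8 + 39 + 17 = 101, so the missing entry is 133 − 101 = 32.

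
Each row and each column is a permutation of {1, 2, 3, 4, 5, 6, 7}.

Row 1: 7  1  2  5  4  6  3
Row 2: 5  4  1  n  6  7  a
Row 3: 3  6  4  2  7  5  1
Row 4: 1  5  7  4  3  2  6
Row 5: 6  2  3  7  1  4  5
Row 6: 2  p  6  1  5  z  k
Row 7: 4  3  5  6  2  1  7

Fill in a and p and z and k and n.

a = 2, p = 7, z = 3, k = 4, n = 3

Cell (6,6): column 6 already has {1, 2, 4, 5, 6, 7} → 3.
For row 6, column 2: column 2 already has {1, 2, 3, 4, 5, 6}; that leaves 7.
At (row 6, col 7): row 6 already has {1, 2, 3, 5, 6, 7}, so the value is 4.
At (row 2, col 7): column 7 already has {1, 3, 4, 5, 6, 7}, so the value is 2.
At (row 2, col 4): row 2 already has {1, 2, 4, 5, 6, 7}, so the value is 3.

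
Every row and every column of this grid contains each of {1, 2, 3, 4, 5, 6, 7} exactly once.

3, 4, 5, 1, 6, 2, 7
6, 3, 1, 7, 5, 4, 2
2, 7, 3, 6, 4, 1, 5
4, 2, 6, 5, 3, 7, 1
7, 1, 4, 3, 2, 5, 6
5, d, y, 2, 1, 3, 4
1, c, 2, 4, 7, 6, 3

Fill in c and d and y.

c = 5, d = 6, y = 7

At (row 7, col 2): row 7 already has {1, 2, 3, 4, 6, 7}, so the value is 5.
Cell (6,2): column 2 already has {1, 2, 3, 4, 5, 7} → 6.
For row 6, column 3: row 6 already has {1, 2, 3, 4, 5, 6}; that leaves 7.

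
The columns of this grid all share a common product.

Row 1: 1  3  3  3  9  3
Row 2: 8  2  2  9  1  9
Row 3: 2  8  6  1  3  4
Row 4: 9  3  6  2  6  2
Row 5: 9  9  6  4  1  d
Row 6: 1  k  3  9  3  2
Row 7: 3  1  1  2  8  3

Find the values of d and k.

d = 3, k = 3

Columns 3 and 5 each multiply to 3888, so every column has product 3888.
Column 6: 3×9×4×2×2×3 = 1296, so the missing entry is 3888 ÷ 1296 = 3.
Column 2: 3×2×8×3×9×1 = 1296, so the missing entry is 3888 ÷ 1296 = 3.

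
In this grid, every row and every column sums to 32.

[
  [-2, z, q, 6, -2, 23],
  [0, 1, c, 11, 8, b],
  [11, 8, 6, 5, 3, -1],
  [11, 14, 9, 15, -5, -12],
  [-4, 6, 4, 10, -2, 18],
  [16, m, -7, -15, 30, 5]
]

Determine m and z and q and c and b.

Column 6 has 23 − 1 − 12 + 18 + 5 = 33; the blank must be 32 − 33 = -1.
Row 2 has 0 + 1 + 11 + 8 − 1 = 19; the blank must be 32 − 19 = 13.
Row 6 has 16 − 7 − 15 + 30 + 5 = 29; the blank must be 32 − 29 = 3.
Column 2 has 1 + 8 + 14 + 6 + 3 = 32; the blank must be 32 − 32 = 0.
Row 1 has -2 + 0 + 6 − 2 + 23 = 25; the blank must be 32 − 25 = 7.

m = 3, z = 0, q = 7, c = 13, b = -1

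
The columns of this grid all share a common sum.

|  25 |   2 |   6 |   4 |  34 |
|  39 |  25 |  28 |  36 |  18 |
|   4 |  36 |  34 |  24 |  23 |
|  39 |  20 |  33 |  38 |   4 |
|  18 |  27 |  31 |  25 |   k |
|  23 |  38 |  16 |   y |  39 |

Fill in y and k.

y = 21, k = 30

Columns 1 and 3 both add up to 148, so every column sums to 148.
Column 4: 4 + 36 + 24 + 38 + 25 = 127, so the missing entry is 148 − 127 = 21.
Column 5: 34 + 18 + 23 + 4 + 39 = 118, so the missing entry is 148 − 118 = 30.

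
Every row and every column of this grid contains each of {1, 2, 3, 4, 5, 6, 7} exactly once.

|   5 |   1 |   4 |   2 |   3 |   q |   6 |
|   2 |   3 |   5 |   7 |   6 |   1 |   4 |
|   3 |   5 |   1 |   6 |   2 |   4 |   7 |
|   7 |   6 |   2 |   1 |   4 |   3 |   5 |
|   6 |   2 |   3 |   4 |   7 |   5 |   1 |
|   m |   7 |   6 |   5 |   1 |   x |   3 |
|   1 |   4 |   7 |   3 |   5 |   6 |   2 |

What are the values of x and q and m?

For row 6, column 1: column 1 already has {1, 2, 3, 5, 6, 7}; that leaves 4.
At (row 6, col 6): row 6 already has {1, 3, 4, 5, 6, 7}, so the value is 2.
Cell (1,6): row 1 already has {1, 2, 3, 4, 5, 6} → 7.

x = 2, q = 7, m = 4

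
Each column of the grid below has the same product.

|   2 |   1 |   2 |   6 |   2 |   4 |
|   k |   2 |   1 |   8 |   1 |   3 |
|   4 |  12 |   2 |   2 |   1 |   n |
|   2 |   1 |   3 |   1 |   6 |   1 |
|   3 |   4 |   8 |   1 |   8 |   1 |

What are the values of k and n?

Columns 2 and 3 each multiply to 96, so every column has product 96.
Column 1: 2×4×2×3 = 48, so the missing entry is 96 ÷ 48 = 2.
Column 6: 4×3×1×1 = 12, so the missing entry is 96 ÷ 12 = 8.

k = 2, n = 8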